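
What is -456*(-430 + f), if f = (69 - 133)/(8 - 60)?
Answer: 2541744/13 ≈ 1.9552e+5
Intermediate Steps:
f = 16/13 (f = -64/(-52) = -64*(-1/52) = 16/13 ≈ 1.2308)
-456*(-430 + f) = -456*(-430 + 16/13) = -456*(-5574/13) = 2541744/13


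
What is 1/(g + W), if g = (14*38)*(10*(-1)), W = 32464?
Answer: 1/27144 ≈ 3.6841e-5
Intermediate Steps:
g = -5320 (g = 532*(-10) = -5320)
1/(g + W) = 1/(-5320 + 32464) = 1/27144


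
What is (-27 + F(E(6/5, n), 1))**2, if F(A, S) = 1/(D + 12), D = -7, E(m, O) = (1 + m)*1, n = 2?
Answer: 17956/25 ≈ 718.24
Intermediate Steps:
E(m, O) = 1 + m
F(A, S) = 1/5 (F(A, S) = 1/(-7 + 12) = 1/5)
(-27 + F(E(6/5, n), 1))**2 = (-27 + 1/5)**2 = (-134/5)**2 = 17956/25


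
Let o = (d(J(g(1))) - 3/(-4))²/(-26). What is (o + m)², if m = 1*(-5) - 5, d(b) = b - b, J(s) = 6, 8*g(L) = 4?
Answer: 17380561/173056 ≈ 100.43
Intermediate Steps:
g(L) = ½ (g(L) = (⅛)*4 = ½)
d(b) = 0
m = -10 (m = -5 - 5 = -10)
o = -9/416 (o = (0 - 3/(-4))²/(-26) = (0 - 3*(-¼))²*(-1/26) = (0 + ¾)²*(-1/26) = (¾)²*(-1/26) = (9/16)*(-1/26) = -9/416 ≈ -0.021635)
(o + m)² = (-9/416 - 10)² = (-4169/416)² = 17380561/173056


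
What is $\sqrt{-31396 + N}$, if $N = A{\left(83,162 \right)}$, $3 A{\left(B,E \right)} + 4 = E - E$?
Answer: $\frac{116 i \sqrt{21}}{3} \approx 177.19 i$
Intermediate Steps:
$A{\left(B,E \right)} = - \frac{4}{3}$ ($A{\left(B,E \right)} = - \frac{4}{3} + \frac{E - E}{3} = - \frac{4}{3} + \frac{1}{3} \cdot 0 = - \frac{4}{3} + 0 = - \frac{4}{3}$)
$N = - \frac{4}{3} \approx -1.3333$
$\sqrt{-31396 + N} = \sqrt{-31396 - \frac{4}{3}} = \sqrt{- \frac{94192}{3}} = \frac{116 i \sqrt{21}}{3}$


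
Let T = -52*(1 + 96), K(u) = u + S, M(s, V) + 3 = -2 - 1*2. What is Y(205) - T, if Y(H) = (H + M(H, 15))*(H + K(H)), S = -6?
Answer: 85036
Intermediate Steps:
M(s, V) = -7 (M(s, V) = -3 + (-2 - 1*2) = -3 + (-2 - 2) = -3 - 4 = -7)
K(u) = -6 + u (K(u) = u - 6 = -6 + u)
Y(H) = (-7 + H)*(-6 + 2*H) (Y(H) = (H - 7)*(H + (-6 + H)) = (-7 + H)*(-6 + 2*H))
T = -5044 (T = -52*97 = -5044)
Y(205) - T = (42 - 20*205 + 2*205²) - 1*(-5044) = (42 - 4100 + 2*42025) + 5044 = (42 - 4100 + 84050) + 5044 = 79992 + 5044 = 85036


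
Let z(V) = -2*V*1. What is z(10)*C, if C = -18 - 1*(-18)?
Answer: 0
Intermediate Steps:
z(V) = -2*V
C = 0 (C = -18 + 18 = 0)
z(10)*C = -2*10*0 = -20*0 = 0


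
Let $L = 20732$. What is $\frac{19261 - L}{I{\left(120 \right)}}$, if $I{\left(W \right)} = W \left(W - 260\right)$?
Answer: $\frac{1471}{16800} \approx 0.087559$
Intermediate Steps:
$I{\left(W \right)} = W \left(-260 + W\right)$
$\frac{19261 - L}{I{\left(120 \right)}} = \frac{19261 - 20732}{120 \left(-260 + 120\right)} = \frac{19261 - 20732}{120 \left(-140\right)} = - \frac{1471}{-16800} = \left(-1471\right) \left(- \frac{1}{16800}\right) = \frac{1471}{16800}$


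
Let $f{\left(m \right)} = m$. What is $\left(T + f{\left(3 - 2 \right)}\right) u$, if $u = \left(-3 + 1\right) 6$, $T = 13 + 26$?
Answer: $-480$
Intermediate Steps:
$T = 39$
$u = -12$ ($u = \left(-2\right) 6 = -12$)
$\left(T + f{\left(3 - 2 \right)}\right) u = \left(39 + \left(3 - 2\right)\right) \left(-12\right) = \left(39 + 1\right) \left(-12\right) = 40 \left(-12\right) = -480$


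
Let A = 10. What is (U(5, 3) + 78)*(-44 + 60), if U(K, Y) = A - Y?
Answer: 1360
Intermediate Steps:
U(K, Y) = 10 - Y
(U(5, 3) + 78)*(-44 + 60) = ((10 - 1*3) + 78)*(-44 + 60) = ((10 - 3) + 78)*16 = (7 + 78)*16 = 85*16 = 1360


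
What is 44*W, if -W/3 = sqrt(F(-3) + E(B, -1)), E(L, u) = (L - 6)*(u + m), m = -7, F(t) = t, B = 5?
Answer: -132*sqrt(5) ≈ -295.16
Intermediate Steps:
E(L, u) = (-7 + u)*(-6 + L) (E(L, u) = (L - 6)*(u - 7) = (-6 + L)*(-7 + u) = (-7 + u)*(-6 + L))
W = -3*sqrt(5) (W = -3*sqrt(-3 + (42 - 7*5 - 6*(-1) + 5*(-1))) = -3*sqrt(-3 + (42 - 35 + 6 - 5)) = -3*sqrt(-3 + 8) = -3*sqrt(5) ≈ -6.7082)
44*W = 44*(-3*sqrt(5)) = -132*sqrt(5)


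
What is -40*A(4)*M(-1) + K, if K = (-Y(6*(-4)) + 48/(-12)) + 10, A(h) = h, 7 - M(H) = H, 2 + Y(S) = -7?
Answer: -1265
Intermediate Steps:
Y(S) = -9 (Y(S) = -2 - 7 = -9)
M(H) = 7 - H
K = 15 (K = (-1*(-9) + 48/(-12)) + 10 = (9 + 48*(-1/12)) + 10 = (9 - 4) + 10 = 5 + 10 = 15)
-40*A(4)*M(-1) + K = -160*(7 - 1*(-1)) + 15 = -160*(7 + 1) + 15 = -160*8 + 15 = -40*32 + 15 = -1280 + 15 = -1265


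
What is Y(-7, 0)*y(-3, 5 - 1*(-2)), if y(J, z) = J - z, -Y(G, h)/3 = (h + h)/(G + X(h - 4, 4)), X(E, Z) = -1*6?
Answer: 0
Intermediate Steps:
X(E, Z) = -6
Y(G, h) = -6*h/(-6 + G) (Y(G, h) = -3*(h + h)/(G - 6) = -3*2*h/(-6 + G) = -6*h/(-6 + G))
Y(-7, 0)*y(-3, 5 - 1*(-2)) = (-6*0/(-6 - 7))*(-3 - (5 - 1*(-2))) = (-6*0/(-13))*(-3 - (5 + 2)) = (-6*0*(-1/13))*(-3 - 1*7) = 0*(-3 - 7) = 0*(-10) = 0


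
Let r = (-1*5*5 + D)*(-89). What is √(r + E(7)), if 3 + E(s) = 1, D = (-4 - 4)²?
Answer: I*√3473 ≈ 58.932*I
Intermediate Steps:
D = 64 (D = (-8)² = 64)
E(s) = -2 (E(s) = -3 + 1 = -2)
r = -3471 (r = (-1*5*5 + 64)*(-89) = (-5*5 + 64)*(-89) = (-25 + 64)*(-89) = 39*(-89) = -3471)
√(r + E(7)) = √(-3471 - 2) = √(-3473) = I*√3473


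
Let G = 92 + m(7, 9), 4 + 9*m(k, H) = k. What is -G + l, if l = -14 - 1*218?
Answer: -973/3 ≈ -324.33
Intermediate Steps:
m(k, H) = -4/9 + k/9
l = -232 (l = -14 - 218 = -232)
G = 277/3 (G = 92 + (-4/9 + (⅑)*7) = 92 + (-4/9 + 7/9) = 92 + ⅓ = 277/3 ≈ 92.333)
-G + l = -1*277/3 - 232 = -277/3 - 232 = -973/3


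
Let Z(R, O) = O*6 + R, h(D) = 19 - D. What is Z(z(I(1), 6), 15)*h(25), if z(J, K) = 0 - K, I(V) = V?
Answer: -504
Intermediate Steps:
z(J, K) = -K
Z(R, O) = R + 6*O (Z(R, O) = 6*O + R = R + 6*O)
Z(z(I(1), 6), 15)*h(25) = (-1*6 + 6*15)*(19 - 1*25) = (-6 + 90)*(19 - 25) = 84*(-6) = -504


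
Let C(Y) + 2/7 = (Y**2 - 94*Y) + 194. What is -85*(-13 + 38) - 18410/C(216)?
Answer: -39499637/18582 ≈ -2125.7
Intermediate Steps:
C(Y) = 1356/7 + Y**2 - 94*Y (C(Y) = -2/7 + ((Y**2 - 94*Y) + 194) = -2/7 + (194 + Y**2 - 94*Y) = 1356/7 + Y**2 - 94*Y)
-85*(-13 + 38) - 18410/C(216) = -85*(-13 + 38) - 18410/(1356/7 + 216**2 - 94*216) = -85*25 - 18410/(1356/7 + 46656 - 20304) = -2125 - 18410/185820/7 = -2125 - 18410*7/185820 = -2125 - 12887/18582 = -39499637/18582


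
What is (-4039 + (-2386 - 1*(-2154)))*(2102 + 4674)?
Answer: -28940296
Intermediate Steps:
(-4039 + (-2386 - 1*(-2154)))*(2102 + 4674) = (-4039 + (-2386 + 2154))*6776 = (-4039 - 232)*6776 = -4271*6776 = -28940296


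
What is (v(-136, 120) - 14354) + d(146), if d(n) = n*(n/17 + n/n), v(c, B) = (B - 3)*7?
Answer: -206297/17 ≈ -12135.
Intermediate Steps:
v(c, B) = -21 + 7*B (v(c, B) = (-3 + B)*7 = -21 + 7*B)
d(n) = n*(1 + n/17) (d(n) = n*(n*(1/17) + 1) = n*(n/17 + 1) = n*(1 + n/17))
(v(-136, 120) - 14354) + d(146) = ((-21 + 7*120) - 14354) + (1/17)*146*(17 + 146) = ((-21 + 840) - 14354) + (1/17)*146*163 = (819 - 14354) + 23798/17 = -13535 + 23798/17 = -206297/17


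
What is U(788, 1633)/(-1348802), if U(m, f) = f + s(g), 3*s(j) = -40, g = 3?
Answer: -4859/4046406 ≈ -0.0012008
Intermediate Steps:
s(j) = -40/3 (s(j) = (⅓)*(-40) = -40/3)
U(m, f) = -40/3 + f (U(m, f) = f - 40/3 = -40/3 + f)
U(788, 1633)/(-1348802) = (-40/3 + 1633)/(-1348802) = (4859/3)*(-1/1348802) = -4859/4046406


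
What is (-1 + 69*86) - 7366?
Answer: -1433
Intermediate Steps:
(-1 + 69*86) - 7366 = (-1 + 5934) - 7366 = 5933 - 7366 = -1433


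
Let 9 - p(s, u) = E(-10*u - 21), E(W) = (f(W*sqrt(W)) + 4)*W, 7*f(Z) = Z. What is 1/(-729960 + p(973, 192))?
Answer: -3931907/3063993494196798 + 2930263*I*sqrt(1941)/3063993494196798 ≈ -1.2833e-9 + 4.2134e-8*I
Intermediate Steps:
f(Z) = Z/7
E(W) = W*(4 + W**(3/2)/7) (E(W) = ((W*sqrt(W))/7 + 4)*W = (W**(3/2)/7 + 4)*W = (4 + W**(3/2)/7)*W = W*(4 + W**(3/2)/7))
p(s, u) = 9 - (-21 - 10*u)*(28 + (-21 - 10*u)**(3/2))/7 (p(s, u) = 9 - (-10*u - 21)*(28 + (-10*u - 21)**(3/2))/7 = 9 - (-21 - 10*u)*(28 + (-21 - 10*u)**(3/2))/7)
1/(-729960 + p(973, 192)) = 1/(-729960 + (9 + (21 + 10*192)*(28 + (-21 - 10*192)**(3/2))/7)) = 1/(-729960 + (9 + (21 + 1920)*(28 + (-21 - 1920)**(3/2))/7)) = 1/(-729960 + (9 + (1/7)*1941*(28 + (-1941)**(3/2)))) = 1/(-729960 + (9 + (1/7)*1941*(28 - 1941*I*sqrt(1941)))) = 1/(-729960 + (9 + (7764 - 3767481*I*sqrt(1941)/7))) = 1/(-729960 + (7773 - 3767481*I*sqrt(1941)/7)) = 1/(-722187 - 3767481*I*sqrt(1941)/7)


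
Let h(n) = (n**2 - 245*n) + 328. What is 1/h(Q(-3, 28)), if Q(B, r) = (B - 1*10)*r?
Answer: 1/222004 ≈ 4.5044e-6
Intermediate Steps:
Q(B, r) = r*(-10 + B) (Q(B, r) = (B - 10)*r = (-10 + B)*r = r*(-10 + B))
h(n) = 328 + n**2 - 245*n
1/h(Q(-3, 28)) = 1/(328 + (28*(-10 - 3))**2 - 6860*(-10 - 3)) = 1/(328 + (28*(-13))**2 - 6860*(-13)) = 1/(328 + (-364)**2 - 245*(-364)) = 1/(328 + 132496 + 89180) = 1/222004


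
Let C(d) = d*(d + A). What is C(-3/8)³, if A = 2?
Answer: -59319/262144 ≈ -0.22628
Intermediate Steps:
C(d) = d*(2 + d) (C(d) = d*(d + 2) = d*(2 + d))
C(-3/8)³ = ((-3/8)*(2 - 3/8))³ = ((-3*⅛)*(2 - 3*⅛))³ = (-3*(2 - 3/8)/8)³ = (-3/8*13/8)³ = (-39/64)³ = -59319/262144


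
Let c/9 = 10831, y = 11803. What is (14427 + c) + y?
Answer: 123709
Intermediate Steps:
c = 97479 (c = 9*10831 = 97479)
(14427 + c) + y = (14427 + 97479) + 11803 = 111906 + 11803 = 123709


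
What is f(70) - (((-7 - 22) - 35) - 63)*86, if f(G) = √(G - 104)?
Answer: 10922 + I*√34 ≈ 10922.0 + 5.831*I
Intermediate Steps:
f(G) = √(-104 + G)
f(70) - (((-7 - 22) - 35) - 63)*86 = √(-104 + 70) - (((-7 - 22) - 35) - 63)*86 = √(-34) - ((-29 - 35) - 63)*86 = I*√34 - (-64 - 63)*86 = I*√34 - (-127)*86 = I*√34 - 1*(-10922) = I*√34 + 10922 = 10922 + I*√34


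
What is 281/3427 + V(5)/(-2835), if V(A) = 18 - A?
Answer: 752084/9715545 ≈ 0.077410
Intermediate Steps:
281/3427 + V(5)/(-2835) = 281/3427 + (18 - 1*5)/(-2835) = 281*(1/3427) + (18 - 5)*(-1/2835) = 281/3427 + 13*(-1/2835) = 281/3427 - 13/2835 = 752084/9715545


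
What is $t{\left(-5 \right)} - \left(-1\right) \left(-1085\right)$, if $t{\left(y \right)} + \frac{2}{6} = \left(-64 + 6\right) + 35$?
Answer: $- \frac{3325}{3} \approx -1108.3$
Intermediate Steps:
$t{\left(y \right)} = - \frac{70}{3}$ ($t{\left(y \right)} = - \frac{1}{3} + \left(\left(-64 + 6\right) + 35\right) = - \frac{1}{3} + \left(-58 + 35\right) = - \frac{1}{3} - 23 = - \frac{70}{3}$)
$t{\left(-5 \right)} - \left(-1\right) \left(-1085\right) = - \frac{70}{3} - \left(-1\right) \left(-1085\right) = - \frac{70}{3} - 1085 = - \frac{3325}{3}$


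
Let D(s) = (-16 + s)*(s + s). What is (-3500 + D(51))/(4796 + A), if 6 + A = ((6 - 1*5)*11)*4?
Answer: 35/2417 ≈ 0.014481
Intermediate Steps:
D(s) = 2*s*(-16 + s) (D(s) = (-16 + s)*(2*s) = 2*s*(-16 + s))
A = 38 (A = -6 + ((6 - 1*5)*11)*4 = -6 + ((6 - 5)*11)*4 = -6 + (1*11)*4 = -6 + 11*4 = -6 + 44 = 38)
(-3500 + D(51))/(4796 + A) = (-3500 + 2*51*(-16 + 51))/(4796 + 38) = (-3500 + 2*51*35)/4834 = (-3500 + 3570)*(1/4834) = 70*(1/4834) = 35/2417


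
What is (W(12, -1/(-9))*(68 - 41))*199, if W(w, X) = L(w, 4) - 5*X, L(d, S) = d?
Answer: 61491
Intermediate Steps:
W(w, X) = w - 5*X
(W(12, -1/(-9))*(68 - 41))*199 = ((12 - (-5)/(-9))*(68 - 41))*199 = ((12 - (-5)*(-1)/9)*27)*199 = ((12 - 5*1/9)*27)*199 = ((12 - 5/9)*27)*199 = ((103/9)*27)*199 = 309*199 = 61491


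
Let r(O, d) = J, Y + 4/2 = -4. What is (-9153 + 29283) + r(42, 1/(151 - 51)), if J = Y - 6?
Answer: 20118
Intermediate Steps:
Y = -6 (Y = -2 - 4 = -6)
J = -12 (J = -6 - 6 = -12)
r(O, d) = -12
(-9153 + 29283) + r(42, 1/(151 - 51)) = (-9153 + 29283) - 12 = 20130 - 12 = 20118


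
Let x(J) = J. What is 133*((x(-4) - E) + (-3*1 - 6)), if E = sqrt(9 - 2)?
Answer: -1729 - 133*sqrt(7) ≈ -2080.9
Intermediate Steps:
E = sqrt(7) ≈ 2.6458
133*((x(-4) - E) + (-3*1 - 6)) = 133*((-4 - sqrt(7)) + (-3*1 - 6)) = 133*((-4 - sqrt(7)) + (-3 - 6)) = 133*((-4 - sqrt(7)) - 9) = 133*(-13 - sqrt(7)) = -1729 - 133*sqrt(7)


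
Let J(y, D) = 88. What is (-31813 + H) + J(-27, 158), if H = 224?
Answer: -31501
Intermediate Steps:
(-31813 + H) + J(-27, 158) = (-31813 + 224) + 88 = -31589 + 88 = -31501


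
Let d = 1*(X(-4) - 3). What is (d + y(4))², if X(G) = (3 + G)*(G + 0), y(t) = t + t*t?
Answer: 441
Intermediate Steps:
y(t) = t + t²
X(G) = G*(3 + G) (X(G) = (3 + G)*G = G*(3 + G))
d = 1 (d = 1*(-4*(3 - 4) - 3) = 1*(-4*(-1) - 3) = 1*(4 - 3) = 1*1 = 1)
(d + y(4))² = (1 + 4*(1 + 4))² = (1 + 4*5)² = (1 + 20)² = 21² = 441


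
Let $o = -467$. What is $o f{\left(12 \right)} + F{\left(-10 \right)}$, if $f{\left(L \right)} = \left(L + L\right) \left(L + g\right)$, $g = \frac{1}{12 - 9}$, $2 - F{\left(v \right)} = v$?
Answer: $-138220$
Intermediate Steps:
$F{\left(v \right)} = 2 - v$
$g = \frac{1}{3}$ ($g = \frac{1}{12 - 9} = \frac{1}{3} \approx 0.33333$)
$f{\left(L \right)} = 2 L \left(\frac{1}{3} + L\right)$ ($f{\left(L \right)} = \left(L + L\right) \left(L + \frac{1}{3}\right) = 2 L \left(\frac{1}{3} + L\right)$)
$o f{\left(12 \right)} + F{\left(-10 \right)} = - 467 \cdot \frac{2}{3} \cdot 12 \left(1 + 3 \cdot 12\right) + \left(2 - -10\right) = - 467 \cdot \frac{2}{3} \cdot 12 \left(1 + 36\right) + \left(2 + 10\right) = - 467 \cdot \frac{2}{3} \cdot 12 \cdot 37 + 12 = \left(-467\right) 296 + 12 = -138232 + 12 = -138220$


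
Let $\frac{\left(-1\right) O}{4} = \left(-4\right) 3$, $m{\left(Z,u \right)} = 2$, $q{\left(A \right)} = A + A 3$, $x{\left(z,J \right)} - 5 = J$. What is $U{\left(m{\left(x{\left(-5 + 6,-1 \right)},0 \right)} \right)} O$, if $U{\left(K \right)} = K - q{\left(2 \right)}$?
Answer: $-288$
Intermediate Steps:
$x{\left(z,J \right)} = 5 + J$
$q{\left(A \right)} = 4 A$ ($q{\left(A \right)} = A + 3 A = 4 A$)
$O = 48$ ($O = - 4 \left(\left(-4\right) 3\right) = \left(-4\right) \left(-12\right) = 48$)
$U{\left(K \right)} = -8 + K$ ($U{\left(K \right)} = K - 4 \cdot 2 = K - 8 = -8 + K$)
$U{\left(m{\left(x{\left(-5 + 6,-1 \right)},0 \right)} \right)} O = \left(-8 + 2\right) 48 = \left(-6\right) 48 = -288$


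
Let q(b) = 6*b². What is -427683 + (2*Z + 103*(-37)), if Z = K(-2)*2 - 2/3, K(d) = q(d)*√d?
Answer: -1294486/3 + 96*I*√2 ≈ -4.315e+5 + 135.76*I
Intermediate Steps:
K(d) = 6*d^(5/2) (K(d) = (6*d²)*√d = 6*d^(5/2))
Z = -⅔ + 48*I*√2 (Z = (6*(-2)^(5/2))*2 - 2/3 = (6*(4*I*√2))*2 - 2*⅓ = (24*I*√2)*2 - ⅔ = 48*I*√2 - ⅔ = -⅔ + 48*I*√2 ≈ -0.66667 + 67.882*I)
-427683 + (2*Z + 103*(-37)) = -427683 + (2*(-⅔ + 48*I*√2) + 103*(-37)) = -427683 + ((-4/3 + 96*I*√2) - 3811) = -427683 + (-11437/3 + 96*I*√2) = -1294486/3 + 96*I*√2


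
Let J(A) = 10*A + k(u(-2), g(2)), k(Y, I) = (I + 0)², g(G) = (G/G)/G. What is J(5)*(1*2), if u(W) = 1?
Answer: 201/2 ≈ 100.50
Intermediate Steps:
g(G) = 1/G
k(Y, I) = I²
J(A) = ¼ + 10*A (J(A) = 10*A + (1/2)² = 10*A + (½)² = 10*A + ¼ = ¼ + 10*A)
J(5)*(1*2) = (¼ + 10*5)*(1*2) = (¼ + 50)*2 = (201/4)*2 = 201/2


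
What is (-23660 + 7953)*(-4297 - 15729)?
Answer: 314548382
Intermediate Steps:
(-23660 + 7953)*(-4297 - 15729) = -15707*(-20026) = 314548382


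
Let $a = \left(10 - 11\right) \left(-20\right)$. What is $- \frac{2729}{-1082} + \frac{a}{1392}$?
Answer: $\frac{477551}{188268} \approx 2.5365$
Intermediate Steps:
$a = 20$ ($a = \left(-1\right) \left(-20\right) = 20$)
$- \frac{2729}{-1082} + \frac{a}{1392} = - \frac{2729}{-1082} + \frac{20}{1392} = \left(-2729\right) \left(- \frac{1}{1082}\right) + 20 \cdot \frac{1}{1392} = \frac{2729}{1082} + \frac{5}{348} = \frac{477551}{188268}$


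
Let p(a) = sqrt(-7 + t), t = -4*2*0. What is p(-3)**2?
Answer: -7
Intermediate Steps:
t = 0 (t = -8*0 = 0)
p(a) = I*sqrt(7) (p(a) = sqrt(-7 + 0) = sqrt(-7) = I*sqrt(7))
p(-3)**2 = (I*sqrt(7))**2 = -7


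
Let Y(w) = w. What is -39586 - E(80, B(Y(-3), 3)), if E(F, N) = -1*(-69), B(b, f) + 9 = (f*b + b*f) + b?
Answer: -39655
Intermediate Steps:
B(b, f) = -9 + b + 2*b*f (B(b, f) = -9 + ((f*b + b*f) + b) = -9 + ((b*f + b*f) + b) = -9 + (2*b*f + b) = -9 + (b + 2*b*f) = -9 + b + 2*b*f)
E(F, N) = 69
-39586 - E(80, B(Y(-3), 3)) = -39586 - 1*69 = -39586 - 69 = -39655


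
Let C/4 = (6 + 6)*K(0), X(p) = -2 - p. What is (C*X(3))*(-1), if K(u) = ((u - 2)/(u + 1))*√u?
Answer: 0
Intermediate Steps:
K(u) = √u*(-2 + u)/(1 + u) (K(u) = ((-2 + u)/(1 + u))*√u = √u*(-2 + u)/(1 + u))
C = 0 (C = 4*((6 + 6)*(√0*(-2 + 0)/(1 + 0))) = 4*(12*(0*(-2)/1)) = 4*(12*(0*1*(-2))) = 4*(12*0) = 4*0 = 0)
(C*X(3))*(-1) = (0*(-2 - 1*3))*(-1) = (0*(-2 - 3))*(-1) = (0*(-5))*(-1) = 0*(-1) = 0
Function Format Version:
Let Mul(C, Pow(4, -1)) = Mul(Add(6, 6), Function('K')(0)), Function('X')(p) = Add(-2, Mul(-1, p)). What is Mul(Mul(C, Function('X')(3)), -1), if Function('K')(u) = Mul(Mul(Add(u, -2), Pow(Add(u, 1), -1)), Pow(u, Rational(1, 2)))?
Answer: 0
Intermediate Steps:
Function('K')(u) = Mul(Pow(u, Rational(1, 2)), Pow(Add(1, u), -1), Add(-2, u)) (Function('K')(u) = Mul(Mul(Add(-2, u), Pow(Add(1, u), -1)), Pow(u, Rational(1, 2))) = Mul(Mul(Pow(Add(1, u), -1), Add(-2, u)), Pow(u, Rational(1, 2))) = Mul(Pow(u, Rational(1, 2)), Pow(Add(1, u), -1), Add(-2, u)))
C = 0 (C = Mul(4, Mul(Add(6, 6), Mul(Pow(0, Rational(1, 2)), Pow(Add(1, 0), -1), Add(-2, 0)))) = Mul(4, Mul(12, Mul(0, Pow(1, -1), -2))) = Mul(4, Mul(12, Mul(0, 1, -2))) = Mul(4, Mul(12, 0)) = Mul(4, 0) = 0)
Mul(Mul(C, Function('X')(3)), -1) = Mul(Mul(0, Add(-2, Mul(-1, 3))), -1) = Mul(Mul(0, Add(-2, -3)), -1) = Mul(Mul(0, -5), -1) = Mul(0, -1) = 0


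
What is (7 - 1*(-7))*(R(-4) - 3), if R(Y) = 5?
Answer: 28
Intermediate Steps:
(7 - 1*(-7))*(R(-4) - 3) = (7 - 1*(-7))*(5 - 3) = (7 + 7)*2 = 14*2 = 28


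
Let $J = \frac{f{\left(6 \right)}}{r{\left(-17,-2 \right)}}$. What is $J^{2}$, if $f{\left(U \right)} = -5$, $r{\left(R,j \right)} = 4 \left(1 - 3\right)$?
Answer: $\frac{25}{64} \approx 0.39063$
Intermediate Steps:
$r{\left(R,j \right)} = -8$ ($r{\left(R,j \right)} = 4 \left(-2\right) = -8$)
$J = \frac{5}{8}$ ($J = - \frac{5}{-8} = \left(-5\right) \left(- \frac{1}{8}\right) = \frac{5}{8} \approx 0.625$)
$J^{2} = \left(\frac{5}{8}\right)^{2} = \frac{25}{64}$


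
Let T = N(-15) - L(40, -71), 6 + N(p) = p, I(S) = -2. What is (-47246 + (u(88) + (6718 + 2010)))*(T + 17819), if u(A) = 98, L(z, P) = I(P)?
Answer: -683876000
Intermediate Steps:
L(z, P) = -2
N(p) = -6 + p
T = -19 (T = (-6 - 15) - 1*(-2) = -21 + 2 = -19)
(-47246 + (u(88) + (6718 + 2010)))*(T + 17819) = (-47246 + (98 + (6718 + 2010)))*(-19 + 17819) = (-47246 + (98 + 8728))*17800 = (-47246 + 8826)*17800 = -38420*17800 = -683876000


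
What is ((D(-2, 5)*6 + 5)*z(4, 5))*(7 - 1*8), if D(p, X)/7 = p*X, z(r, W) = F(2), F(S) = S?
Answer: 830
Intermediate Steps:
z(r, W) = 2
D(p, X) = 7*X*p (D(p, X) = 7*(p*X) = 7*(X*p) = 7*X*p)
((D(-2, 5)*6 + 5)*z(4, 5))*(7 - 1*8) = (((7*5*(-2))*6 + 5)*2)*(7 - 1*8) = ((-70*6 + 5)*2)*(7 - 8) = ((-420 + 5)*2)*(-1) = -415*2*(-1) = -830*(-1) = 830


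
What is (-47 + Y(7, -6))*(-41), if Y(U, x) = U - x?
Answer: 1394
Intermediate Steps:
(-47 + Y(7, -6))*(-41) = (-47 + (7 - 1*(-6)))*(-41) = (-47 + (7 + 6))*(-41) = (-47 + 13)*(-41) = -34*(-41) = 1394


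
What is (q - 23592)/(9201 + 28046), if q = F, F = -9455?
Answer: -4721/5321 ≈ -0.88724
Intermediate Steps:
q = -9455
(q - 23592)/(9201 + 28046) = (-9455 - 23592)/(9201 + 28046) = -33047/37247 = -33047*1/37247 = -4721/5321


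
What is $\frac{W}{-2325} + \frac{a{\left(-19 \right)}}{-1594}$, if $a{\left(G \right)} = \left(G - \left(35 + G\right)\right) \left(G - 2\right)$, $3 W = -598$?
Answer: $- \frac{4173413}{11118150} \approx -0.37537$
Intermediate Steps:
$W = - \frac{598}{3}$ ($W = \frac{1}{3} \left(-598\right) = - \frac{598}{3} \approx -199.33$)
$a{\left(G \right)} = 70 - 35 G$ ($a{\left(G \right)} = - 35 \left(-2 + G\right) = 70 - 35 G$)
$\frac{W}{-2325} + \frac{a{\left(-19 \right)}}{-1594} = - \frac{598}{3 \left(-2325\right)} + \frac{70 - -665}{-1594} = \left(- \frac{598}{3}\right) \left(- \frac{1}{2325}\right) + \left(70 + 665\right) \left(- \frac{1}{1594}\right) = \frac{598}{6975} + 735 \left(- \frac{1}{1594}\right) = \frac{598}{6975} - \frac{735}{1594} = - \frac{4173413}{11118150}$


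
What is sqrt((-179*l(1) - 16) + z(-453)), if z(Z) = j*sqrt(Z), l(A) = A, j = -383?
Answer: sqrt(-195 - 383*I*sqrt(453)) ≈ 63.083 - 64.61*I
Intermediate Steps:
z(Z) = -383*sqrt(Z)
sqrt((-179*l(1) - 16) + z(-453)) = sqrt((-179*1 - 16) - 383*I*sqrt(453)) = sqrt((-179 - 16) - 383*I*sqrt(453)) = sqrt(-195 - 383*I*sqrt(453))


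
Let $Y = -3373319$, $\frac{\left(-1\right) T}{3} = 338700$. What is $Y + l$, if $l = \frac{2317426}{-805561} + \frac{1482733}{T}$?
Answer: $- \frac{2761168145181476713}{818530532100} \approx -3.3733 \cdot 10^{6}$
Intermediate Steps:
$T = -1016100$ ($T = \left(-3\right) 338700 = -1016100$)
$l = - \frac{3549168436813}{818530532100}$ ($l = \frac{2317426}{-805561} + \frac{1482733}{-1016100} = 2317426 \left(- \frac{1}{805561}\right) + 1482733 \left(- \frac{1}{1016100}\right) = - \frac{2317426}{805561} - \frac{1482733}{1016100} = - \frac{3549168436813}{818530532100} \approx -4.336$)
$Y + l = -3373319 - \frac{3549168436813}{818530532100} = - \frac{2761168145181476713}{818530532100}$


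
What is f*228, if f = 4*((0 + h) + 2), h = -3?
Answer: -912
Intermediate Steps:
f = -4 (f = 4*((0 - 3) + 2) = 4*(-3 + 2) = 4*(-1) = -4)
f*228 = -4*228 = -912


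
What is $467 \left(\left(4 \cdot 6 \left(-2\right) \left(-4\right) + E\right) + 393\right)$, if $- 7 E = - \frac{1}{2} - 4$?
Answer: $\frac{3828933}{14} \approx 2.735 \cdot 10^{5}$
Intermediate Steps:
$E = \frac{9}{14}$ ($E = - \frac{- \frac{1}{2} - 4}{7} = \left(- \frac{1}{7}\right) \left(- \frac{9}{2}\right) = \frac{9}{14} \approx 0.64286$)
$467 \left(\left(4 \cdot 6 \left(-2\right) \left(-4\right) + E\right) + 393\right) = 467 \left(\left(4 \cdot 6 \left(-2\right) \left(-4\right) + \frac{9}{14}\right) + 393\right) = 467 \left(\left(4 \left(\left(-12\right) \left(-4\right)\right) + \frac{9}{14}\right) + 393\right) = 467 \left(\left(4 \cdot 48 + \frac{9}{14}\right) + 393\right) = 467 \left(\left(192 + \frac{9}{14}\right) + 393\right) = 467 \left(\frac{2697}{14} + 393\right) = 467 \cdot \frac{8199}{14} = \frac{3828933}{14}$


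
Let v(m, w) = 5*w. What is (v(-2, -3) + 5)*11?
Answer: -110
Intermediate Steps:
(v(-2, -3) + 5)*11 = (5*(-3) + 5)*11 = (-15 + 5)*11 = -10*11 = -110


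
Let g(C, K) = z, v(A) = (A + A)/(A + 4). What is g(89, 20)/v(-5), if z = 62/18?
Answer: 31/90 ≈ 0.34444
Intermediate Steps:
v(A) = 2*A/(4 + A) (v(A) = (2*A)/(4 + A) = 2*A/(4 + A))
z = 31/9 (z = 62*(1/18) = 31/9 ≈ 3.4444)
g(C, K) = 31/9
g(89, 20)/v(-5) = (31/9)/(2*(-5)/(4 - 5)) = (31/9)/(2*(-5)/(-1)) = (31/9)/(2*(-5)*(-1)) = (31/9)/10 = (⅒)*(31/9) = 31/90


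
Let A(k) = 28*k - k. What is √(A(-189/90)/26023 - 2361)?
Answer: I*√159886248047310/260230 ≈ 48.59*I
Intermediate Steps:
A(k) = 27*k
√(A(-189/90)/26023 - 2361) = √((27*(-189/90))/26023 - 2361) = √((27*(-189*1/90))*(1/26023) - 2361) = √((27*(-21/10))*(1/26023) - 2361) = √(-567/10*1/26023 - 2361) = √(-567/260230 - 2361) = √(-614403597/260230) = I*√159886248047310/260230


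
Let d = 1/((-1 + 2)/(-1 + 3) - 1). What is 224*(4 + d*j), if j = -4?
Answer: 2688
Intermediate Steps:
d = -2 (d = 1/(1/2 - 1) = 1/(-1/2) = -2)
224*(4 + d*j) = 224*(4 - 2*(-4)) = 224*(4 + 8) = 224*12 = 2688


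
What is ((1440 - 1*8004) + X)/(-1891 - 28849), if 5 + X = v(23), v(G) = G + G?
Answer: 6523/30740 ≈ 0.21220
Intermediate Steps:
v(G) = 2*G
X = 41 (X = -5 + 2*23 = -5 + 46 = 41)
((1440 - 1*8004) + X)/(-1891 - 28849) = ((1440 - 1*8004) + 41)/(-1891 - 28849) = ((1440 - 8004) + 41)/(-30740) = (-6564 + 41)*(-1/30740) = -6523*(-1/30740) = 6523/30740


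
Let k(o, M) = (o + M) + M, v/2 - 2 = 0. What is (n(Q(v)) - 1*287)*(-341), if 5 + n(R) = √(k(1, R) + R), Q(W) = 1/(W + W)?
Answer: 99572 - 341*√22/4 ≈ 99172.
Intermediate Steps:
v = 4 (v = 4 + 2*0 = 4 + 0 = 4)
k(o, M) = o + 2*M (k(o, M) = (M + o) + M = o + 2*M)
Q(W) = 1/(2*W)
n(R) = -5 + √(1 + 3*R) (n(R) = -5 + √((1 + 2*R) + R) = -5 + √(1 + 3*R))
(n(Q(v)) - 1*287)*(-341) = ((-5 + √(1 + 3*((½)/4))) - 1*287)*(-341) = ((-5 + √(1 + 3*((½)*(¼)))) - 287)*(-341) = ((-5 + √(1 + 3*(⅛))) - 287)*(-341) = ((-5 + √(1 + 3/8)) - 287)*(-341) = ((-5 + √(11/8)) - 287)*(-341) = ((-5 + √22/4) - 287)*(-341) = (-292 + √22/4)*(-341) = 99572 - 341*√22/4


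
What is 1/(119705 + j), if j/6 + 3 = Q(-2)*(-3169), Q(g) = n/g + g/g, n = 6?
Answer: 1/157715 ≈ 6.3406e-6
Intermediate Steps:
Q(g) = 1 + 6/g (Q(g) = 6/g + g/g = 6/g + 1 = 1 + 6/g)
j = 38010 (j = -18 + 6*(((6 - 2)/(-2))*(-3169)) = -18 + 6*(-½*4*(-3169)) = -18 + 6*(-2*(-3169)) = -18 + 6*6338 = -18 + 38028 = 38010)
1/(119705 + j) = 1/(119705 + 38010) = 1/157715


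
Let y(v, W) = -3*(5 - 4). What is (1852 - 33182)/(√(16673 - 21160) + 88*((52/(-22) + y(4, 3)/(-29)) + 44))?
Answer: -96780876400/11350283967 + 26348530*I*√4487/11350283967 ≈ -8.5267 + 0.1555*I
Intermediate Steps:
y(v, W) = -3 (y(v, W) = -3*1 = -3)
(1852 - 33182)/(√(16673 - 21160) + 88*((52/(-22) + y(4, 3)/(-29)) + 44)) = (1852 - 33182)/(√(16673 - 21160) + 88*((52/(-22) - 3/(-29)) + 44)) = -31330/(√(-4487) + 88*((52*(-1/22) - 3*(-1/29)) + 44)) = -31330/(I*√4487 + 88*((-26/11 + 3/29) + 44)) = -31330/(I*√4487 + 88*(-721/319 + 44)) = -31330/(I*√4487 + 88*(13315/319)) = -31330/(I*√4487 + 106520/29) = -31330/(106520/29 + I*√4487)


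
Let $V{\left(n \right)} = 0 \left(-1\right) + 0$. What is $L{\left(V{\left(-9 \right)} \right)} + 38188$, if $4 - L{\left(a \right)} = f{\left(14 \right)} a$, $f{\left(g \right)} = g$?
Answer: $38192$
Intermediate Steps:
$V{\left(n \right)} = 0$ ($V{\left(n \right)} = 0 + 0 = 0$)
$L{\left(a \right)} = 4 - 14 a$
$L{\left(V{\left(-9 \right)} \right)} + 38188 = \left(4 - 0\right) + 38188 = \left(4 + 0\right) + 38188 = 4 + 38188 = 38192$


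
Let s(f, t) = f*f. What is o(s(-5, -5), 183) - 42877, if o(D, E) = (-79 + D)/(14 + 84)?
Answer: -2101000/49 ≈ -42878.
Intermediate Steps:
s(f, t) = f²
o(D, E) = -79/98 + D/98 (o(D, E) = (-79 + D)/98 = (-79 + D)*(1/98) = -79/98 + D/98)
o(s(-5, -5), 183) - 42877 = (-79/98 + (1/98)*(-5)²) - 42877 = (-79/98 + (1/98)*25) - 42877 = (-79/98 + 25/98) - 42877 = -27/49 - 42877 = -2101000/49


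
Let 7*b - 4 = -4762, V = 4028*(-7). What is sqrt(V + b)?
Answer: I*sqrt(1414910)/7 ≈ 169.93*I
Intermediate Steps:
V = -28196
b = -4758/7 (b = 4/7 + (1/7)*(-4762) = 4/7 - 4762/7 = -4758/7 ≈ -679.71)
sqrt(V + b) = sqrt(-28196 - 4758/7) = sqrt(-202130/7) = I*sqrt(1414910)/7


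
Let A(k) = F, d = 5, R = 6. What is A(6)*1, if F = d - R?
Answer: -1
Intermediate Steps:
F = -1 (F = 5 - 1*6 = 5 - 6 = -1)
A(k) = -1
A(6)*1 = -1*1 = -1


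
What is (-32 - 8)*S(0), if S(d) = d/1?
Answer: 0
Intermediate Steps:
S(d) = d (S(d) = d*1 = d)
(-32 - 8)*S(0) = (-32 - 8)*0 = -40*0 = 0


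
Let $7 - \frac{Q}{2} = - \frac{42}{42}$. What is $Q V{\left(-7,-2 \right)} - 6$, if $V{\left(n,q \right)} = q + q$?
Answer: $-70$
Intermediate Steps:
$V{\left(n,q \right)} = 2 q$
$Q = 16$ ($Q = 14 - 2 \left(- \frac{42}{42}\right) = 14 - 2 \left(\left(-42\right) \frac{1}{42}\right) = 14 - -2 = 14 + 2 = 16$)
$Q V{\left(-7,-2 \right)} - 6 = 16 \cdot 2 \left(-2\right) - 6 = 16 \left(-4\right) - 6 = -64 - 6 = -70$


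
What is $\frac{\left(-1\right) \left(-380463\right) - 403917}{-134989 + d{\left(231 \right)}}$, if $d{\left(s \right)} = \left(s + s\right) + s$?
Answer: $\frac{11727}{67148} \approx 0.17464$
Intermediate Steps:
$d{\left(s \right)} = 3 s$ ($d{\left(s \right)} = 2 s + s = 3 s$)
$\frac{\left(-1\right) \left(-380463\right) - 403917}{-134989 + d{\left(231 \right)}} = \frac{\left(-1\right) \left(-380463\right) - 403917}{-134989 + 3 \cdot 231} = \frac{380463 - 403917}{-134989 + 693} = - \frac{23454}{-134296} = \left(-23454\right) \left(- \frac{1}{134296}\right) = \frac{11727}{67148}$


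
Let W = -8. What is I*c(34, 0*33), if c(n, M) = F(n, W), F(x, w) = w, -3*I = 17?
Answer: 136/3 ≈ 45.333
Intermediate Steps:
I = -17/3 (I = -⅓*17 = -17/3 ≈ -5.6667)
c(n, M) = -8
I*c(34, 0*33) = -17/3*(-8) = 136/3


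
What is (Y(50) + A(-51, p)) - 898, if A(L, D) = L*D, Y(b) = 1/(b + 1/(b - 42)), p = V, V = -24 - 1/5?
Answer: 674121/2005 ≈ 336.22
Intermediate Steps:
V = -121/5 (V = -24 - 1*⅕ = -24 - ⅕ = -121/5 ≈ -24.200)
p = -121/5 ≈ -24.200
Y(b) = 1/(b + 1/(-42 + b))
A(L, D) = D*L
(Y(50) + A(-51, p)) - 898 = ((-42 + 50)/(1 + 50² - 42*50) - 121/5*(-51)) - 898 = (8/(1 + 2500 - 2100) + 6171/5) - 898 = (8/401 + 6171/5) - 898 = 2474611/2005 - 898 = 674121/2005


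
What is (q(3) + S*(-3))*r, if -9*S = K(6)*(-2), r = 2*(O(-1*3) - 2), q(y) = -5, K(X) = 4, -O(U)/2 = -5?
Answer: -368/3 ≈ -122.67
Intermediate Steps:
O(U) = 10 (O(U) = -2*(-5) = 10)
r = 16 (r = 2*(10 - 2) = 2*8 = 16)
S = 8/9 (S = -4*(-2)/9 = -⅑*(-8) = 8/9 ≈ 0.88889)
(q(3) + S*(-3))*r = (-5 + (8/9)*(-3))*16 = (-5 - 8/3)*16 = -23/3*16 = -368/3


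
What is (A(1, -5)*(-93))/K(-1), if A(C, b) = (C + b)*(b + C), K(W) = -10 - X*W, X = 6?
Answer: 372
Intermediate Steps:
K(W) = -10 - 6*W
A(C, b) = (C + b)² (A(C, b) = (C + b)*(C + b) = (C + b)²)
(A(1, -5)*(-93))/K(-1) = ((1 - 5)²*(-93))/(-10 - 6*(-1)) = ((-4)²*(-93))/(-10 + 6) = (16*(-93))/(-4) = -1488*(-¼) = 372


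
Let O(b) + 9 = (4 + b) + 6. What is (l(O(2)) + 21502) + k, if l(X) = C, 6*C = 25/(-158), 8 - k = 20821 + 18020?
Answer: -16429813/948 ≈ -17331.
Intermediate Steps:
k = -38833 (k = 8 - (20821 + 18020) = 8 - 1*38841 = 8 - 38841 = -38833)
O(b) = 1 + b (O(b) = -9 + ((4 + b) + 6) = -9 + (10 + b) = 1 + b)
C = -25/948 (C = (25/(-158))/6 = (25*(-1/158))/6 = (⅙)*(-25/158) = -25/948 ≈ -0.026371)
l(X) = -25/948
(l(O(2)) + 21502) + k = (-25/948 + 21502) - 38833 = 20383871/948 - 38833 = -16429813/948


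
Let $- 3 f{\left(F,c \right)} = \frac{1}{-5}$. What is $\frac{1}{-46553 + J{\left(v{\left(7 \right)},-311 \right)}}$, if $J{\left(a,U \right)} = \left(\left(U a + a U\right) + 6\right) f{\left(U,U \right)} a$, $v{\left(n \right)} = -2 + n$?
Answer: $- \frac{3}{142763} \approx -2.1014 \cdot 10^{-5}$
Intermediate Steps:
$f{\left(F,c \right)} = \frac{1}{15}$ ($f{\left(F,c \right)} = - \frac{1}{3 \left(-5\right)} = \left(- \frac{1}{3}\right) \left(- \frac{1}{5}\right) = \frac{1}{15}$)
$J{\left(a,U \right)} = a \left(\frac{2}{5} + \frac{2 U a}{15}\right)$ ($J{\left(a,U \right)} = \left(\left(U a + a U\right) + 6\right) \frac{1}{15} a = \left(\left(U a + U a\right) + 6\right) \frac{1}{15} a = \left(2 U a + 6\right) \frac{1}{15} a = \left(6 + 2 U a\right) \frac{1}{15} a = \left(\frac{2}{5} + \frac{2 U a}{15}\right) a = a \left(\frac{2}{5} + \frac{2 U a}{15}\right)$)
$\frac{1}{-46553 + J{\left(v{\left(7 \right)},-311 \right)}} = \frac{1}{-46553 + \frac{2 \left(-2 + 7\right) \left(3 - 311 \left(-2 + 7\right)\right)}{15}} = \frac{1}{-46553 + \frac{2}{15} \cdot 5 \left(3 - 1555\right)} = \frac{1}{-46553 + \frac{2}{15} \cdot 5 \left(-1552\right)} = \frac{1}{-46553 - \frac{3104}{3}} = \frac{1}{- \frac{142763}{3}} = - \frac{3}{142763}$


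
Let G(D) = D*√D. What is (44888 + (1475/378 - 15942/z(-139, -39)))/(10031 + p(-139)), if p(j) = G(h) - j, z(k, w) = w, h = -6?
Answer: 125773236935/28236148668 + 222607499*I*√6/84708446004 ≈ 4.4543 + 0.0064371*I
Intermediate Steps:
G(D) = D^(3/2)
p(j) = -j - 6*I*√6 (p(j) = (-6)^(3/2) - j = -6*I*√6 - j = -j - 6*I*√6)
(44888 + (1475/378 - 15942/z(-139, -39)))/(10031 + p(-139)) = (44888 + (1475/378 - 15942/(-39)))/(10031 + (-1*(-139) - 6*I*√6)) = (44888 + (1475*(1/378) - 15942*(-1/39)))/(10031 + (139 - 6*I*√6)) = (44888 + (1475/378 + 5314/13))/(10170 - 6*I*√6) = (44888 + 2027867/4914)/(10170 - 6*I*√6) = 222607499/(4914*(10170 - 6*I*√6))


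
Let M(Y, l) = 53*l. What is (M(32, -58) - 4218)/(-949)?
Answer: 7292/949 ≈ 7.6839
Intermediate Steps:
(M(32, -58) - 4218)/(-949) = (53*(-58) - 4218)/(-949) = (-3074 - 4218)*(-1/949) = -7292*(-1/949) = 7292/949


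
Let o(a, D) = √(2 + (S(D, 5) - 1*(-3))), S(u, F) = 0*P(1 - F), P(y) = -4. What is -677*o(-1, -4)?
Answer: -677*√5 ≈ -1513.8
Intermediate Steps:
S(u, F) = 0 (S(u, F) = 0*(-4) = 0)
o(a, D) = √5 (o(a, D) = √(2 + (0 - 1*(-3))) = √(2 + (0 + 3)) = √(2 + 3) = √5)
-677*o(-1, -4) = -677*√5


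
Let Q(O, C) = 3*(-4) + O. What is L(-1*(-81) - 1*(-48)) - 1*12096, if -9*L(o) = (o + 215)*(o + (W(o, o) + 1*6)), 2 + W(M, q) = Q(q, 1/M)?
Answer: -194864/9 ≈ -21652.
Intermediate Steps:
Q(O, C) = -12 + O
W(M, q) = -14 + q (W(M, q) = -2 + (-12 + q) = -14 + q)
L(o) = -(-8 + 2*o)*(215 + o)/9 (L(o) = -(o + 215)*(o + ((-14 + o) + 1*6))/9 = -(215 + o)*(o + ((-14 + o) + 6))/9 = -(215 + o)*(o + (-8 + o))/9 = -(215 + o)*(-8 + 2*o)/9 = -(-8 + 2*o)*(215 + o)/9)
L(-1*(-81) - 1*(-48)) - 1*12096 = (1720/9 - 422*(-1*(-81) - 1*(-48))/9 - 2*(-1*(-81) - 1*(-48))**2/9) - 1*12096 = (1720/9 - 422*(81 + 48)/9 - 2*(81 + 48)**2/9) - 12096 = (1720/9 - 422/9*129 - 2/9*129**2) - 12096 = (1720/9 - 18146/3 - 2/9*16641) - 12096 = (1720/9 - 18146/3 - 3698) - 12096 = -86000/9 - 12096 = -194864/9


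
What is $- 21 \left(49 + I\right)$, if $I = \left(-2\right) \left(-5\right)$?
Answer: $-1239$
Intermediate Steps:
$I = 10$
$- 21 \left(49 + I\right) = - 21 \left(49 + 10\right) = \left(-21\right) 59 = -1239$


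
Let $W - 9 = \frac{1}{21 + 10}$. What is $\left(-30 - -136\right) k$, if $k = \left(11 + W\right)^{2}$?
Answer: $\frac{40877946}{961} \approx 42537.0$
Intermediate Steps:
$W = \frac{280}{31}$ ($W = 9 + \frac{1}{21 + 10} = 9 + \frac{1}{31} = \frac{280}{31} \approx 9.0323$)
$k = \frac{385641}{961}$ ($k = \left(11 + \frac{280}{31}\right)^{2} = \left(\frac{621}{31}\right)^{2} = \frac{385641}{961} \approx 401.29$)
$\left(-30 - -136\right) k = \left(-30 - -136\right) \frac{385641}{961} = \left(-30 + 136\right) \frac{385641}{961} = 106 \cdot \frac{385641}{961} = \frac{40877946}{961}$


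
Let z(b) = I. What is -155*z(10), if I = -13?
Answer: 2015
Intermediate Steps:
z(b) = -13
-155*z(10) = -155*(-13) = 2015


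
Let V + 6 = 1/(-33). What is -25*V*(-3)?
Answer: -4975/11 ≈ -452.27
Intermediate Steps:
V = -199/33 (V = -6 + 1/(-33) = -6 - 1/33 = -199/33 ≈ -6.0303)
-25*V*(-3) = -25*(-199/33)*(-3) = (4975/33)*(-3) = -4975/11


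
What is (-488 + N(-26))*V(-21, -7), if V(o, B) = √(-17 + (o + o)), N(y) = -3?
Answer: -491*I*√59 ≈ -3771.4*I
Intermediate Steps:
V(o, B) = √(-17 + 2*o)
(-488 + N(-26))*V(-21, -7) = (-488 - 3)*√(-17 + 2*(-21)) = -491*√(-17 - 42) = -491*I*√59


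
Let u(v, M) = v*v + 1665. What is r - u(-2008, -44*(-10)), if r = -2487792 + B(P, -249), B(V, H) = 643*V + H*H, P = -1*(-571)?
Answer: -6092367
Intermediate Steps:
P = 571
u(v, M) = 1665 + v² (u(v, M) = v² + 1665 = 1665 + v²)
B(V, H) = H² + 643*V (B(V, H) = 643*V + H² = H² + 643*V)
r = -2058638 (r = -2487792 + ((-249)² + 643*571) = -2487792 + (62001 + 367153) = -2487792 + 429154 = -2058638)
r - u(-2008, -44*(-10)) = -2058638 - (1665 + (-2008)²) = -2058638 - (1665 + 4032064) = -2058638 - 1*4033729 = -2058638 - 4033729 = -6092367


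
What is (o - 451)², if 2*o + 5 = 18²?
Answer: 339889/4 ≈ 84972.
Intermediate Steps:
o = 319/2 (o = -5/2 + (½)*18² = -5/2 + (½)*324 = -5/2 + 162 = 319/2 ≈ 159.50)
(o - 451)² = (319/2 - 451)² = (-583/2)² = 339889/4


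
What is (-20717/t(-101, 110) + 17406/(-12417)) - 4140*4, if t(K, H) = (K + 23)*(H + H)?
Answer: -1176191789057/71025240 ≈ -16560.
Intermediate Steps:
t(K, H) = 2*H*(23 + K) (t(K, H) = (23 + K)*(2*H) = 2*H*(23 + K))
(-20717/t(-101, 110) + 17406/(-12417)) - 4140*4 = (-20717*1/(220*(23 - 101)) + 17406/(-12417)) - 4140*4 = (-20717/(2*110*(-78)) + 17406*(-1/12417)) - 1*16560 = (-20717/(-17160) - 5802/4139) - 16560 = (-20717*(-1/17160) - 5802/4139) - 16560 = (20717/17160 - 5802/4139) - 16560 = -13814657/71025240 - 16560 = -1176191789057/71025240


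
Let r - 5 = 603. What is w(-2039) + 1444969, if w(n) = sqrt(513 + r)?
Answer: 1444969 + sqrt(1121) ≈ 1.4450e+6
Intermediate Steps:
r = 608 (r = 5 + 603 = 608)
w(n) = sqrt(1121) (w(n) = sqrt(513 + 608) = sqrt(1121))
w(-2039) + 1444969 = sqrt(1121) + 1444969 = 1444969 + sqrt(1121)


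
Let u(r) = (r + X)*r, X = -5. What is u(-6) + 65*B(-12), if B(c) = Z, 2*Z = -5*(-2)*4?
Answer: 1366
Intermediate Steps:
Z = 20 (Z = (-5*(-2)*4)/2 = (10*4)/2 = (½)*40 = 20)
B(c) = 20
u(r) = r*(-5 + r) (u(r) = (r - 5)*r = (-5 + r)*r = r*(-5 + r))
u(-6) + 65*B(-12) = -6*(-5 - 6) + 65*20 = -6*(-11) + 1300 = 66 + 1300 = 1366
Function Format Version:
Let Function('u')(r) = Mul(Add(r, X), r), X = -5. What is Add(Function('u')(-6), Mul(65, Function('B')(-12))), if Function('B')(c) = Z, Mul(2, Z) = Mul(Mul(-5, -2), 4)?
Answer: 1366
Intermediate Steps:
Z = 20 (Z = Mul(Rational(1, 2), Mul(Mul(-5, -2), 4)) = Mul(Rational(1, 2), Mul(10, 4)) = Mul(Rational(1, 2), 40) = 20)
Function('B')(c) = 20
Function('u')(r) = Mul(r, Add(-5, r)) (Function('u')(r) = Mul(Add(r, -5), r) = Mul(Add(-5, r), r) = Mul(r, Add(-5, r)))
Add(Function('u')(-6), Mul(65, Function('B')(-12))) = Add(Mul(-6, Add(-5, -6)), Mul(65, 20)) = Add(Mul(-6, -11), 1300) = Add(66, 1300) = 1366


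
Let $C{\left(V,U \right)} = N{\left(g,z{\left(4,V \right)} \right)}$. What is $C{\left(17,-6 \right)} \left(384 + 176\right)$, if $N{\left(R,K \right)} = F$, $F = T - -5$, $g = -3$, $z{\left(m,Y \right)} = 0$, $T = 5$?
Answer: $5600$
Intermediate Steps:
$F = 10$ ($F = 5 - -5 = 5 + 5 = 10$)
$N{\left(R,K \right)} = 10$
$C{\left(V,U \right)} = 10$
$C{\left(17,-6 \right)} \left(384 + 176\right) = 10 \left(384 + 176\right) = 10 \cdot 560 = 5600$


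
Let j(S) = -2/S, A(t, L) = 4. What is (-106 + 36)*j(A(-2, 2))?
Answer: 35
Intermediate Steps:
(-106 + 36)*j(A(-2, 2)) = (-106 + 36)*(-2/4) = -(-140)/4 = -70*(-1/2) = 35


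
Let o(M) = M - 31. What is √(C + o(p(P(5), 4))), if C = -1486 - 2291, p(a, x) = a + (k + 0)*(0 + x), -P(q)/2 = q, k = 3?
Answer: I*√3806 ≈ 61.693*I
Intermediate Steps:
P(q) = -2*q
p(a, x) = a + 3*x (p(a, x) = a + (3 + 0)*(0 + x) = a + 3*x)
o(M) = -31 + M
C = -3777
√(C + o(p(P(5), 4))) = √(-3777 + (-31 + (-2*5 + 3*4))) = √(-3777 + (-31 + (-10 + 12))) = √(-3777 + (-31 + 2)) = √(-3777 - 29) = √(-3806) = I*√3806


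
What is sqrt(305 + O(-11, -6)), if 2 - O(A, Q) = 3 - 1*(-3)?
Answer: sqrt(301) ≈ 17.349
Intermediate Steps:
O(A, Q) = -4 (O(A, Q) = 2 - (3 - 1*(-3)) = 2 - (3 + 3) = 2 - 1*6 = 2 - 6 = -4)
sqrt(305 + O(-11, -6)) = sqrt(305 - 4) = sqrt(301)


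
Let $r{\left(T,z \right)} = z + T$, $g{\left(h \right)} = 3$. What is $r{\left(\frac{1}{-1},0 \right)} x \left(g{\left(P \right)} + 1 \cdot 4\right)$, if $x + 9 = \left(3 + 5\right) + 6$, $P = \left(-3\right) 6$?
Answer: $-35$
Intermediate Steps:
$P = -18$
$r{\left(T,z \right)} = T + z$
$x = 5$ ($x = -9 + \left(\left(3 + 5\right) + 6\right) = -9 + \left(8 + 6\right) = -9 + 14 = 5$)
$r{\left(\frac{1}{-1},0 \right)} x \left(g{\left(P \right)} + 1 \cdot 4\right) = \left(\frac{1}{-1} + 0\right) 5 \left(3 + 1 \cdot 4\right) = \left(-1 + 0\right) 5 \left(3 + 4\right) = \left(-1\right) 5 \cdot 7 = \left(-5\right) 7 = -35$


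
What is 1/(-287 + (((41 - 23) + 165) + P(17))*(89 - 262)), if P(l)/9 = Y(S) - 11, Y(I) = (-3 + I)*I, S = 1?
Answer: -1/11705 ≈ -8.5434e-5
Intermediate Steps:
Y(I) = I*(-3 + I)
P(l) = -117 (P(l) = 9*(1*(-3 + 1) - 11) = 9*(1*(-2) - 11) = 9*(-2 - 11) = 9*(-13) = -117)
1/(-287 + (((41 - 23) + 165) + P(17))*(89 - 262)) = 1/(-287 + (((41 - 23) + 165) - 117)*(89 - 262)) = 1/(-287 + ((18 + 165) - 117)*(-173)) = 1/(-287 + (183 - 117)*(-173)) = 1/(-287 + 66*(-173)) = 1/(-287 - 11418) = 1/(-11705) = -1/11705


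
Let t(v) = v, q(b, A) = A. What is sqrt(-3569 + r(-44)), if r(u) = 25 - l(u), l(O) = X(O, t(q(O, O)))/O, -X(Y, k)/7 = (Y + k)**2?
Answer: 2*I*sqrt(1194) ≈ 69.109*I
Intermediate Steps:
X(Y, k) = -7*(Y + k)**2
l(O) = -28*O (l(O) = (-7*(O + O)**2)/O = (-7*4*O**2)/O = (-28*O**2)/O = -28*O)
r(u) = 25 + 28*u (r(u) = 25 - (-28)*u = 25 + 28*u)
sqrt(-3569 + r(-44)) = sqrt(-3569 + (25 + 28*(-44))) = sqrt(-3569 + (25 - 1232)) = sqrt(-3569 - 1207) = sqrt(-4776) = 2*I*sqrt(1194)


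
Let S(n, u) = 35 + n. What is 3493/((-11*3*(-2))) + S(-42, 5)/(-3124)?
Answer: 496027/9372 ≈ 52.926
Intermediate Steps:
3493/((-11*3*(-2))) + S(-42, 5)/(-3124) = 3493/((-11*3*(-2))) + (35 - 42)/(-3124) = 3493/((-33*(-2))) - 7*(-1/3124) = 3493/66 + 7/3124 = 496027/9372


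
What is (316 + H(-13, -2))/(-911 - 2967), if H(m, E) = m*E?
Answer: -171/1939 ≈ -0.088190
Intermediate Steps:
H(m, E) = E*m
(316 + H(-13, -2))/(-911 - 2967) = (316 - 2*(-13))/(-911 - 2967) = (316 + 26)/(-3878) = 342*(-1/3878) = -171/1939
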